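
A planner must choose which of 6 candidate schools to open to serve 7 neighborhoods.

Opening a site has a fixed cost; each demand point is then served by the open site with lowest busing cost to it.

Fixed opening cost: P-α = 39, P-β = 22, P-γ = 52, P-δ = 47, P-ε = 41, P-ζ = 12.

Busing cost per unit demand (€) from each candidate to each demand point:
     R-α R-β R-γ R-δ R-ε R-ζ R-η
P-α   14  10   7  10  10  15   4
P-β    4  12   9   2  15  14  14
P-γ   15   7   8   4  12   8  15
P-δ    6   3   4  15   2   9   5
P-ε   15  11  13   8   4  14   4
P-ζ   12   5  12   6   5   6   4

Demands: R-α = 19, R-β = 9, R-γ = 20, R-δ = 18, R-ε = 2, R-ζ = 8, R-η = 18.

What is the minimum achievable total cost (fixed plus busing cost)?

Open {P-β, P-δ, P-ζ}: assign each demand point to its cheapest open site.
  R-α→P-β 19×4=76, R-β→P-δ 9×3=27, R-γ→P-δ 20×4=80, R-δ→P-β 18×2=36, R-ε→P-δ 2×2=4, R-ζ→P-ζ 8×6=48, R-η→P-ζ 18×4=72
  busing cost 343, fixed 81 → total 424.
Compare {P-β, P-δ}: busing cost 385 + fixed 69 = 454.
Compare {P-α, P-β, P-δ, P-ζ}: busing cost 343 + fixed 120 = 463.
Compare {P-β, P-δ, P-ε, P-ζ}: busing cost 343 + fixed 122 = 465.
All other subsets cost ≥ 454. Minimum total cost: 424.

424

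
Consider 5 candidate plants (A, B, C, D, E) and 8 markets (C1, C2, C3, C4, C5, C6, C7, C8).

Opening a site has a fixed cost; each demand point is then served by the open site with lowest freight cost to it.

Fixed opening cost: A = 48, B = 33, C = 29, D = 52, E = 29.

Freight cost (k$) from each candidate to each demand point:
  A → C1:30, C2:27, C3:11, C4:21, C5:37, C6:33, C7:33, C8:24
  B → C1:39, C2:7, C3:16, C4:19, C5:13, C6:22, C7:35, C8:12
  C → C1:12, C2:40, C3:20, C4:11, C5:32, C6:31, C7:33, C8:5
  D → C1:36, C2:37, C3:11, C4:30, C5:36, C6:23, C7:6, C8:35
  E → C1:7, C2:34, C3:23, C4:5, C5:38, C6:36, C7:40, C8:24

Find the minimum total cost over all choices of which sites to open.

Open {B, E}: assign each demand point to its cheapest open site.
  C1→E 7, C2→B 7, C3→B 16, C4→E 5, C5→B 13, C6→B 22, C7→B 35, C8→B 12
  freight cost 117, fixed 62 → total 179.
Compare {B, C}: freight cost 119 + fixed 62 = 181.
Compare {B}: freight cost 163 + fixed 33 = 196.
Compare {B, D, E}: freight cost 83 + fixed 114 = 197.
All other subsets cost ≥ 181. Minimum total cost: 179.

179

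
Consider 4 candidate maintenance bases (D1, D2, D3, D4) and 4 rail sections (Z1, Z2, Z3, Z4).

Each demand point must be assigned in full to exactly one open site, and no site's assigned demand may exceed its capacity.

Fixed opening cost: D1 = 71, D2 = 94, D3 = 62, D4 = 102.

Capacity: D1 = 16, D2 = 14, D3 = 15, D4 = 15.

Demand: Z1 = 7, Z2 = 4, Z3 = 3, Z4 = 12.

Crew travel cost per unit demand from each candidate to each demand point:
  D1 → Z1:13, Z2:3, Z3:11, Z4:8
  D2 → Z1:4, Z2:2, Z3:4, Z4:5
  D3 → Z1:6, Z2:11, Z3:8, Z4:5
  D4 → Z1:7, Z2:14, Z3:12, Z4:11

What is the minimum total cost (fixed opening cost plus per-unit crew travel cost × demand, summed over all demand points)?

264

Open {D2, D3}; cheapest assignment that respects the capacities:
  D2 (cap 14, load 14): Z1, Z2, Z3 — cost 7×4 + 4×2 + 3×4 = 48
  D3 (cap 15, load 12): Z4 — cost 12×5 = 60
  Shipping 108, fixed 156 → total 264.
  Any other capacity-feasible assignment to {D2, D3} ships for at least 108.
Compare {D1, D3}: its best feasible assignment gives total 307.
Compare {D1, D2}: its best feasible assignment gives total 309.
Every other set of open sites that can feasibly serve all demand totals ≥ 307 even under its best assignment. Minimum: 264.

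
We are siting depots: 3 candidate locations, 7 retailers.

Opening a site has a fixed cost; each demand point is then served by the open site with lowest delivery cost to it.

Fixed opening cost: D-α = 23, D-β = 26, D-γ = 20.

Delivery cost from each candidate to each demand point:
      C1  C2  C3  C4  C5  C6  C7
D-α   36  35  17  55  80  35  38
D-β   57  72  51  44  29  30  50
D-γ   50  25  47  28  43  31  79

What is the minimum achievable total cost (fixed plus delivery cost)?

Open {D-α, D-γ}: assign each demand point to its cheapest open site.
  C1→D-α 36, C2→D-γ 25, C3→D-α 17, C4→D-γ 28, C5→D-γ 43, C6→D-γ 31, C7→D-α 38
  delivery cost 218, fixed 43 → total 261.
Compare {D-α, D-β, D-γ}: delivery cost 203 + fixed 69 = 272.
Compare {D-α, D-β}: delivery cost 229 + fixed 49 = 278.
Compare {D-β, D-γ}: delivery cost 259 + fixed 46 = 305.
All other subsets cost ≥ 272. Minimum total cost: 261.

261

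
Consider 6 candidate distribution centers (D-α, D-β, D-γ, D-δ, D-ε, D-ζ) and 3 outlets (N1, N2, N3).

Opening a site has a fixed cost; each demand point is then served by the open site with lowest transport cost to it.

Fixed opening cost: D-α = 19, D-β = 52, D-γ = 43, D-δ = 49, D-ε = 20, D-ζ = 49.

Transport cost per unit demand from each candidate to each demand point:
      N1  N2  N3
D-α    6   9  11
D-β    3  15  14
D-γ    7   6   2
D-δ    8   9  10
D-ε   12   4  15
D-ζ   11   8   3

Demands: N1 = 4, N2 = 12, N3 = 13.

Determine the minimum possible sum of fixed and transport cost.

165

Open {D-γ, D-ε}: assign each demand point to its cheapest open site.
  N1→D-γ 4×7=28, N2→D-ε 12×4=48, N3→D-γ 13×2=26
  transport cost 102, fixed 63 → total 165.
Compare {D-γ}: transport cost 126 + fixed 43 = 169.
Compare {D-α, D-γ, D-ε}: transport cost 98 + fixed 82 = 180.
Compare {D-α, D-γ}: transport cost 122 + fixed 62 = 184.
All other subsets cost ≥ 169. Minimum total cost: 165.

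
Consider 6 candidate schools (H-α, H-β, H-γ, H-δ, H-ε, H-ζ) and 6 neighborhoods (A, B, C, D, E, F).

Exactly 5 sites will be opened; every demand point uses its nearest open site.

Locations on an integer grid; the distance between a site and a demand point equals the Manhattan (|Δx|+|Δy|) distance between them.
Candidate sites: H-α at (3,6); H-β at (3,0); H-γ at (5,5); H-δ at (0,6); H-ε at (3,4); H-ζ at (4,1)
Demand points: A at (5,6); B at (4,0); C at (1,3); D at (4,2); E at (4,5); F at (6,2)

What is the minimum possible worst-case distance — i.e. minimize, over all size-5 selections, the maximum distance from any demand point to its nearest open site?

Open {H-α, H-β, H-γ, H-ε, H-ζ}.
  Farthest demand point is C at distance 3 (to H-ε); all others are ≤ 3.
With {H-α, H-β, H-δ, H-ε, H-ζ} the worst case is 3.
With {H-α, H-γ, H-δ, H-ε, H-ζ} the worst case is 3.
No size-5 selection achieves below 3.

3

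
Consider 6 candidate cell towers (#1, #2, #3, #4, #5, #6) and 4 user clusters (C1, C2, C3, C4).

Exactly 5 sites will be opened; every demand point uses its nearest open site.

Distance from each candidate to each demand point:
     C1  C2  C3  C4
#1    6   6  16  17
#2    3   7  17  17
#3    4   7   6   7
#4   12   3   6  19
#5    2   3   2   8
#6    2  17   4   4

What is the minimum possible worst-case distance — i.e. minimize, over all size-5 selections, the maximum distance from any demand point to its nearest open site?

4

Open {#1, #2, #3, #4, #6}.
  Farthest demand point is C3 at distance 4 (to #6); all others are ≤ 4.
With {#1, #2, #3, #5, #6} the worst case is 4.
With {#1, #2, #4, #5, #6} the worst case is 4.
No size-5 selection achieves below 4.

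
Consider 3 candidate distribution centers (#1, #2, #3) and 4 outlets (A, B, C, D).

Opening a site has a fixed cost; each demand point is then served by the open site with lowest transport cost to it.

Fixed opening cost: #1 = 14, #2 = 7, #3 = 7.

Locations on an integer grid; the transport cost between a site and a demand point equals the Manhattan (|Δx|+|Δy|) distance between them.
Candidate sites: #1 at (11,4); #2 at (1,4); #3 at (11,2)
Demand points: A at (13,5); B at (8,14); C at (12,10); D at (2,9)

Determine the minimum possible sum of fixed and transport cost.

49

Open {#2, #3}: assign each demand point to its cheapest open site.
  A→#3 5, B→#3 15, C→#3 9, D→#2 6
  transport cost 35, fixed 14 → total 49.
Compare {#1, #2}: transport cost 29 + fixed 21 = 50.
Compare {#1}: transport cost 37 + fixed 14 = 51.
Compare {#3}: transport cost 45 + fixed 7 = 52.
All other subsets cost ≥ 50. Minimum total cost: 49.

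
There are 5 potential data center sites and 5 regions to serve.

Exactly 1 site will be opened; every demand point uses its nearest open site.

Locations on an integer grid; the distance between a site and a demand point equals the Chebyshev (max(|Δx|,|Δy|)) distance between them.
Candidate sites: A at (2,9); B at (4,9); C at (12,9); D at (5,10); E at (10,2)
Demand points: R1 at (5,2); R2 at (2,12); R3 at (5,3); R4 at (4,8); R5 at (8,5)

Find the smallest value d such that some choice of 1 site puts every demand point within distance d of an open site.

7

Open {A}.
  Farthest demand point is R1 at distance 7 (to A); all others are ≤ 7.
With {B} the worst case is 7.
With {D} the worst case is 8.
No size-1 selection achieves below 7.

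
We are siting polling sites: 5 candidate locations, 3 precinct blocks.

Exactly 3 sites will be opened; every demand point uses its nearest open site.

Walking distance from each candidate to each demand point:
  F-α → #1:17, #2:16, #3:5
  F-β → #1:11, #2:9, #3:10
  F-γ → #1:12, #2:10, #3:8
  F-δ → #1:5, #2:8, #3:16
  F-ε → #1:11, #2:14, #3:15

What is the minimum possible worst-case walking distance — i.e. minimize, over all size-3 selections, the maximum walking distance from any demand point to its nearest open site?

Open {F-α, F-β, F-δ}.
  Farthest demand point is #2 at walking distance 8 (to F-δ); all others are ≤ 8.
With {F-α, F-γ, F-δ} the worst case is 8.
With {F-α, F-δ, F-ε} the worst case is 8.
No size-3 selection achieves below 8.

8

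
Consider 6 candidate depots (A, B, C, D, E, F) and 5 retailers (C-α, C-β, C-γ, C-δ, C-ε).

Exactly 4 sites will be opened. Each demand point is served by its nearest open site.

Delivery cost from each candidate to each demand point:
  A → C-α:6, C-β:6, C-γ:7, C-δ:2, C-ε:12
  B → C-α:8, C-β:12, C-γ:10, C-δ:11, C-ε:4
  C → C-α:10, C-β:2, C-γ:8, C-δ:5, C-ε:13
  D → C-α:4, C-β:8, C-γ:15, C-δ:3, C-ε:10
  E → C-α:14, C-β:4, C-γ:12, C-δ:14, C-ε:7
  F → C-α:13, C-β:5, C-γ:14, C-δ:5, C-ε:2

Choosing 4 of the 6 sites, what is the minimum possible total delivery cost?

17

Open {A, C, D, F}.
  C-α→D 4, C-β→C 2, C-γ→A 7, C-δ→A 2, C-ε→F 2  ⇒ total 17.
Compare {A, B, C, D}: total 19.
Compare {A, B, C, F}: total 19.
No size-4 selection does better; minimum is 17.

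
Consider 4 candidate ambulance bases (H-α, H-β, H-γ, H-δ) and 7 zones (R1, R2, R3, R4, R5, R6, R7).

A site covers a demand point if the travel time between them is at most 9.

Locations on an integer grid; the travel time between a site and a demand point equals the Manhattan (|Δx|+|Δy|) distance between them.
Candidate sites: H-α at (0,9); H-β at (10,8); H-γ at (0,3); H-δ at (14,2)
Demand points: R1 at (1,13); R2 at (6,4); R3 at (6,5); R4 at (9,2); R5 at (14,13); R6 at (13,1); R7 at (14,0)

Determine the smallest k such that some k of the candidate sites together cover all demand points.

3

Coverage sets (demand points within 9 of each site):
  H-α: {R1}
  H-β: {R2, R3, R4, R5}
  H-γ: {R2, R3}
  H-δ: {R4, R6, R7}
No 2 sites suffice: every size-2 union leaves at least one demand point uncovered.
But {H-α, H-β, H-δ} covers everything, so the minimum is 3.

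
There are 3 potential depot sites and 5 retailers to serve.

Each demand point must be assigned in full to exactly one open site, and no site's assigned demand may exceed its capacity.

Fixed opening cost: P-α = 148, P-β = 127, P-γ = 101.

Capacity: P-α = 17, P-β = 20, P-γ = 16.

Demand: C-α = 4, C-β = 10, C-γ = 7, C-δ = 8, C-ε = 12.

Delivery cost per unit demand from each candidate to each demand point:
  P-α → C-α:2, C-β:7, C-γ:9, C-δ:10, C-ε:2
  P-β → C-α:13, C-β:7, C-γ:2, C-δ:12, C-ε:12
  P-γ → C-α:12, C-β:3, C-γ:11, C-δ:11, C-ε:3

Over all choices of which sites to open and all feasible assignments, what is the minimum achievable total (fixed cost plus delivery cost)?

Open {P-α, P-β, P-γ}; cheapest assignment that respects the capacities:
  P-α (cap 17, load 16): C-α, C-ε — cost 4×2 + 12×2 = 32
  P-β (cap 20, load 15): C-γ, C-δ — cost 7×2 + 8×12 = 110
  P-γ (cap 16, load 10): C-β — cost 10×3 = 30
  Shipping 172, fixed 376 → total 548.
  Any other capacity-feasible assignment to {P-α, P-β, P-γ} ships for at least 172.
Total demand is 41 and no other set of sites has combined capacity ≥ 41, so {P-α, P-β, P-γ} is the only feasible choice of open sites. Minimum: 548.

548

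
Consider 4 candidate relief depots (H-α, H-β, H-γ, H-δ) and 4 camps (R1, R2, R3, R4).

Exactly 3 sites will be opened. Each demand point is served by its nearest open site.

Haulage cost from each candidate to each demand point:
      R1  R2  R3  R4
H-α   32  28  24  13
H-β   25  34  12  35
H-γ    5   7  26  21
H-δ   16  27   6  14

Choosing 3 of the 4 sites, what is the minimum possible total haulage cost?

Open {H-α, H-γ, H-δ}.
  R1→H-γ 5, R2→H-γ 7, R3→H-δ 6, R4→H-α 13  ⇒ total 31.
Compare {H-β, H-γ, H-δ}: total 32.
Compare {H-α, H-β, H-γ}: total 37.
No size-3 selection does better; minimum is 31.

31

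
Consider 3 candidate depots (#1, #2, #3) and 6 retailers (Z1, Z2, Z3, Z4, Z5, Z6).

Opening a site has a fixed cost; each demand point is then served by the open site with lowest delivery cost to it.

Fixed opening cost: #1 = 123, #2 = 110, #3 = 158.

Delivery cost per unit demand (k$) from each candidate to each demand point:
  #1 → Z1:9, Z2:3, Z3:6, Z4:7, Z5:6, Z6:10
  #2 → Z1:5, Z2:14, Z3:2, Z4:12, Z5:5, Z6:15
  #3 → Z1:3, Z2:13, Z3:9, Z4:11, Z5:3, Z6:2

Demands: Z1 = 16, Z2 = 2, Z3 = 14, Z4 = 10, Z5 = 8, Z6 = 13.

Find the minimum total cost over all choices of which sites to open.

518

Open {#3}: assign each demand point to its cheapest open site.
  Z1→#3 16×3=48, Z2→#3 2×13=26, Z3→#3 14×9=126, Z4→#3 10×11=110, Z5→#3 8×3=24, Z6→#3 13×2=26
  delivery cost 360, fixed 158 → total 518.
Compare {#2, #3}: delivery cost 262 + fixed 268 = 530.
Compare {#1, #3}: delivery cost 258 + fixed 281 = 539.
Compare {#1, #2}: delivery cost 354 + fixed 233 = 587.
All other subsets cost ≥ 530. Minimum total cost: 518.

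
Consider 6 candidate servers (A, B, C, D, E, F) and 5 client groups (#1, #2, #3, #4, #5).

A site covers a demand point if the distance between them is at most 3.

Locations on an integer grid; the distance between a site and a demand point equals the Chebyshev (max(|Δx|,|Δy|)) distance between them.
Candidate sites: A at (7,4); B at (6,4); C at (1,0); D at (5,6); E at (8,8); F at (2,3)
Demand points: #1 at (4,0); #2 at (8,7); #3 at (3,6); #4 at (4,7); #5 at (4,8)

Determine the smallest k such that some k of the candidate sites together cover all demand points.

2

Coverage sets (demand points within 3 of each site):
  A: {#2, #4}
  B: {#2, #3, #4}
  C: {#1}
  D: {#2, #3, #4, #5}
  E: {#2}
  F: {#1, #3}
No single site covers all 5 demand points.
But {C, D} covers everything, so the minimum is 2.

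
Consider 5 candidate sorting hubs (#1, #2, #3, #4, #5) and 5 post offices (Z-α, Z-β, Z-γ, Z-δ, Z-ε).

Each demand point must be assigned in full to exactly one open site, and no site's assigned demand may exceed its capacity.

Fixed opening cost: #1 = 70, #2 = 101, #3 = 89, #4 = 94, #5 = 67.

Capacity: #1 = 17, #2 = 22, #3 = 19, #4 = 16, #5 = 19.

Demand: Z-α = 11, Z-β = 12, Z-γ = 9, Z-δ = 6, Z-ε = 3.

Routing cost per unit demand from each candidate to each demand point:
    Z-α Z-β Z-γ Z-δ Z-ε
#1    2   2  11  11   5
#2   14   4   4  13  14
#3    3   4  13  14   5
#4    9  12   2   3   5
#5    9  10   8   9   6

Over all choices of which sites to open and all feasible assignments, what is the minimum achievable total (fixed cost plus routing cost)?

Open {#1, #3, #4}; cheapest assignment that respects the capacities:
  #1 (cap 17, load 15): Z-β, Z-ε — cost 12×2 + 3×5 = 39
  #3 (cap 19, load 11): Z-α — cost 11×3 = 33
  #4 (cap 16, load 15): Z-γ, Z-δ — cost 9×2 + 6×3 = 36
  Shipping 108, fixed 253 → total 361.
  Any other capacity-feasible assignment to {#1, #3, #4} ships for at least 108.
Compare {#1, #2, #4}: its best feasible assignment gives total 386.
Compare {#1, #4, #5}: its best feasible assignment gives total 405.
Every other set of open sites that can feasibly serve all demand totals ≥ 386 even under its best assignment. Minimum: 361.

361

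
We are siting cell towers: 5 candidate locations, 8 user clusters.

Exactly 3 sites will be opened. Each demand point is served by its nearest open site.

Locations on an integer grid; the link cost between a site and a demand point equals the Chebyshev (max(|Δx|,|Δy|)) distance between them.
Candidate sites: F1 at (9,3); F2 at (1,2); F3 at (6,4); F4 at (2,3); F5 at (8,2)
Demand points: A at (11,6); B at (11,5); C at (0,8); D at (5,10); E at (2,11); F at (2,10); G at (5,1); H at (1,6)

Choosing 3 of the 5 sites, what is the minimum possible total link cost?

Open {F1, F3, F4}.
  A→F1 3, B→F1 2, C→F4 5, D→F3 6, E→F3 7, F→F3 6, G→F3 3, H→F4 3  ⇒ total 35.
Compare {F1, F2, F3}: total 37.
Compare {F3, F4, F5}: total 37.
No size-3 selection does better; minimum is 35.

35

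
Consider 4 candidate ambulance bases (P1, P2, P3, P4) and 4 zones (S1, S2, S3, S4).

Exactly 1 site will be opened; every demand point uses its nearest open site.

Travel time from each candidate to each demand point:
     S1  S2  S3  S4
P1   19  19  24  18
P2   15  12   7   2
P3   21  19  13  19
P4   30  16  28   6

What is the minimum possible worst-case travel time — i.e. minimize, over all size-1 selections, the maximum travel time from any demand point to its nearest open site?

15

Open {P2}.
  Farthest demand point is S1 at travel time 15 (to P2); all others are ≤ 15.
With {P3} the worst case is 21.
With {P1} the worst case is 24.
No size-1 selection achieves below 15.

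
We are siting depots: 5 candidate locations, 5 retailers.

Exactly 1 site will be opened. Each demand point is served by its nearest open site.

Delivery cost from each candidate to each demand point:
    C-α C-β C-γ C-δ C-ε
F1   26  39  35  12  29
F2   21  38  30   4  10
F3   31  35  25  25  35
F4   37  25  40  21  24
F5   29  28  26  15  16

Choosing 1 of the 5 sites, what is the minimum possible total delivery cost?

103

Open {F2}.
  C-α→F2 21, C-β→F2 38, C-γ→F2 30, C-δ→F2 4, C-ε→F2 10  ⇒ total 103.
Compare {F5}: total 114.
Compare {F1}: total 141.
No size-1 selection does better; minimum is 103.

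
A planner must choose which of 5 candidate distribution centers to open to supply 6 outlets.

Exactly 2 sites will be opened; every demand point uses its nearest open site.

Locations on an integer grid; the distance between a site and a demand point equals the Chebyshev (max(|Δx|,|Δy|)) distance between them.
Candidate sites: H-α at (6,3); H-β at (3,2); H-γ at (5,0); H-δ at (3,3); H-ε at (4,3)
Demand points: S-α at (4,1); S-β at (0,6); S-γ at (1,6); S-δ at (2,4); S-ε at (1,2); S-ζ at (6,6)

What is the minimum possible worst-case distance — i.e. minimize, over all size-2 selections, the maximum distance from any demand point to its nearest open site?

3

Open {H-α, H-δ}.
  Farthest demand point is S-β at distance 3 (to H-δ); all others are ≤ 3.
With {H-β, H-δ} the worst case is 3.
With {H-γ, H-δ} the worst case is 3.
No size-2 selection achieves below 3.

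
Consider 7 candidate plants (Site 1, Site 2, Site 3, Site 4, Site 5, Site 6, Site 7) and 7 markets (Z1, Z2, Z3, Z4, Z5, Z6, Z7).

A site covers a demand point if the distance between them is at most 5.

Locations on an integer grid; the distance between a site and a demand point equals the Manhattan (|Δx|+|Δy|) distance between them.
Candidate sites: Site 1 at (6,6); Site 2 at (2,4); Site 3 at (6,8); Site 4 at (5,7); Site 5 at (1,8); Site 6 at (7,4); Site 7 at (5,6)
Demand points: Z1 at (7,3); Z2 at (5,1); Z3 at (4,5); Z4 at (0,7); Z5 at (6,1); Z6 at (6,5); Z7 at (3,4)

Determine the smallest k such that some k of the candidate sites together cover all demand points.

Coverage sets (demand points within 5 of each site):
  Site 1: {Z1, Z3, Z5, Z6, Z7}
  Site 2: {Z3, Z4, Z6, Z7}
  Site 3: {Z3, Z6}
  Site 4: {Z3, Z4, Z6, Z7}
  Site 5: {Z4}
  Site 6: {Z1, Z2, Z3, Z5, Z6, Z7}
  Site 7: {Z1, Z2, Z3, Z6, Z7}
No single site covers all 7 demand points.
But {Site 2, Site 6} covers everything, so the minimum is 2.

2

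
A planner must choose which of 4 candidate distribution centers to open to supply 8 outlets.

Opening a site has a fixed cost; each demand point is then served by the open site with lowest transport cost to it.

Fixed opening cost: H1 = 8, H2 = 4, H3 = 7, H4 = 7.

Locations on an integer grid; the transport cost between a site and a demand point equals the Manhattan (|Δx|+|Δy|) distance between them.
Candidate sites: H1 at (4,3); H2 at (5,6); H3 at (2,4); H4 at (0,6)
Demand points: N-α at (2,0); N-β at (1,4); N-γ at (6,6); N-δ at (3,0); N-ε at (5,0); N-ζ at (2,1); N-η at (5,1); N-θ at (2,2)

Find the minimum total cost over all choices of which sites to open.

38

Open {H2, H3}: assign each demand point to its cheapest open site.
  N-α→H3 4, N-β→H3 1, N-γ→H2 1, N-δ→H3 5, N-ε→H2 6, N-ζ→H3 3, N-η→H2 5, N-θ→H3 2
  transport cost 27, fixed 11 → total 38.
Compare {H1}: transport cost 32 + fixed 8 = 40.
Compare {H1, H2}: transport cost 28 + fixed 12 = 40.
Compare {H3}: transport cost 34 + fixed 7 = 41.
All other subsets cost ≥ 40. Minimum total cost: 38.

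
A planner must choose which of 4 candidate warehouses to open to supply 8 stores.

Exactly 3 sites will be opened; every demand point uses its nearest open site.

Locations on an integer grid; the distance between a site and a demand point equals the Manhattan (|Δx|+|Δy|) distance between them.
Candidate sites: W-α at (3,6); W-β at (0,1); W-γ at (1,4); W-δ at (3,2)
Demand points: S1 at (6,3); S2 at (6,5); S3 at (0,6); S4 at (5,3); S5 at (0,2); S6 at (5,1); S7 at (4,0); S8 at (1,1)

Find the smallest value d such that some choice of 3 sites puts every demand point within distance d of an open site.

4

Open {W-α, W-β, W-δ}.
  Farthest demand point is S1 at distance 4 (to W-δ); all others are ≤ 4.
With {W-α, W-γ, W-δ} the worst case is 4.
With {W-α, W-β, W-γ} the worst case is 6.
No size-3 selection achieves below 4.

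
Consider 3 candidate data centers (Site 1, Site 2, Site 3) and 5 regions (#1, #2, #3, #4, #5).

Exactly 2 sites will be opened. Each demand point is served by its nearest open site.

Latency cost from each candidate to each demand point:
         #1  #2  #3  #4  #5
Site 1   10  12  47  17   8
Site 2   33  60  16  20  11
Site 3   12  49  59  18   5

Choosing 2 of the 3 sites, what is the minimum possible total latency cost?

63

Open {Site 1, Site 2}.
  #1→Site 1 10, #2→Site 1 12, #3→Site 2 16, #4→Site 1 17, #5→Site 1 8  ⇒ total 63.
Compare {Site 1, Site 3}: total 91.
Compare {Site 2, Site 3}: total 100.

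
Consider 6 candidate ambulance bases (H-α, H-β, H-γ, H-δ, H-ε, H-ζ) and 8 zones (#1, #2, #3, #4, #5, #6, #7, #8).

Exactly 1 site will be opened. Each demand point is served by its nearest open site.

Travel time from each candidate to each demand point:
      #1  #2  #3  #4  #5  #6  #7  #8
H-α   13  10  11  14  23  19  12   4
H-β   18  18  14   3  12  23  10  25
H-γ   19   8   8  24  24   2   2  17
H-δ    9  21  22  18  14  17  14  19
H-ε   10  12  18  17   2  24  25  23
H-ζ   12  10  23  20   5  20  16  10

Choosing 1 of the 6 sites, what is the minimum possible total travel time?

Open {H-γ}.
  #1→H-γ 19, #2→H-γ 8, #3→H-γ 8, #4→H-γ 24, #5→H-γ 24, #6→H-γ 2, #7→H-γ 2, #8→H-γ 17  ⇒ total 104.
Compare {H-α}: total 106.
Compare {H-ζ}: total 116.
No size-1 selection does better; minimum is 104.

104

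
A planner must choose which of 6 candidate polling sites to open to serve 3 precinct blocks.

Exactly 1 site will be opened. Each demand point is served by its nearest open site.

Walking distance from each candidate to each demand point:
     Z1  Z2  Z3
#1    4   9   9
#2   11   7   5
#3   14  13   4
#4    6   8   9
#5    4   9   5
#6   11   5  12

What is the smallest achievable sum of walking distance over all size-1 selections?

Open {#5}.
  Z1→#5 4, Z2→#5 9, Z3→#5 5  ⇒ total 18.
Compare {#1}: total 22.
Compare {#2}: total 23.
No size-1 selection does better; minimum is 18.

18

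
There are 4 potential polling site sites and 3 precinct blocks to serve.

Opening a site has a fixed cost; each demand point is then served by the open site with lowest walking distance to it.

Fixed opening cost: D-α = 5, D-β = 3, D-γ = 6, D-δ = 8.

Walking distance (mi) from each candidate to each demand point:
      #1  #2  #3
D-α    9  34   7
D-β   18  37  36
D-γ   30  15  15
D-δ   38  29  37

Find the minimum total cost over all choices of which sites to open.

42

Open {D-α, D-γ}: assign each demand point to its cheapest open site.
  #1→D-α 9, #2→D-γ 15, #3→D-α 7
  walking distance 31, fixed 11 → total 42.
Compare {D-α, D-β, D-γ}: walking distance 31 + fixed 14 = 45.
Compare {D-α, D-γ, D-δ}: walking distance 31 + fixed 19 = 50.
Compare {D-α, D-β, D-γ, D-δ}: walking distance 31 + fixed 22 = 53.
All other subsets cost ≥ 45. Minimum total cost: 42.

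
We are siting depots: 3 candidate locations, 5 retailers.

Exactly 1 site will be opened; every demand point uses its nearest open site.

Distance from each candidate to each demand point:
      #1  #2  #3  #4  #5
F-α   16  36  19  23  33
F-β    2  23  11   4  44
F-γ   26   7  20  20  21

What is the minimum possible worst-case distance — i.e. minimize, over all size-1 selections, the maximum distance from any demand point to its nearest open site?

26

Open {F-γ}.
  Farthest demand point is #1 at distance 26 (to F-γ); all others are ≤ 26.
With {F-α} the worst case is 36.
With {F-β} the worst case is 44.
No size-1 selection achieves below 26.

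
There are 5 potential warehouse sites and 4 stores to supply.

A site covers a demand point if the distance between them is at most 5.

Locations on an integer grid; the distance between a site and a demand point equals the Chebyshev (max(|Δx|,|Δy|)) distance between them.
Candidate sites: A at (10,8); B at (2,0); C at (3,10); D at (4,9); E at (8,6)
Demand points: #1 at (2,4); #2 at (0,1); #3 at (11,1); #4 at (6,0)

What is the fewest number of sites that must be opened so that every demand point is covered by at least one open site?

2

Coverage sets (demand points within 5 of each site):
  A: {}
  B: {#1, #2, #4}
  C: {}
  D: {#1}
  E: {#3}
No single site covers all 4 demand points.
But {B, E} covers everything, so the minimum is 2.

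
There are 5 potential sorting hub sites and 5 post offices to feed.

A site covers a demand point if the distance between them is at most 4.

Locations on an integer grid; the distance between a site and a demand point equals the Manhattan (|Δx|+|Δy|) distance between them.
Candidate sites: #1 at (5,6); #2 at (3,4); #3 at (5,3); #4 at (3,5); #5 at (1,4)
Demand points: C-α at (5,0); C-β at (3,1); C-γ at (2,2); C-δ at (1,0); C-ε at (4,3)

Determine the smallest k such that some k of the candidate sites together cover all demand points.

2

Coverage sets (demand points within 4 of each site):
  #1: {C-ε}
  #2: {C-β, C-γ, C-ε}
  #3: {C-α, C-β, C-γ, C-ε}
  #4: {C-β, C-γ, C-ε}
  #5: {C-γ, C-δ, C-ε}
No single site covers all 5 demand points.
But {#3, #5} covers everything, so the minimum is 2.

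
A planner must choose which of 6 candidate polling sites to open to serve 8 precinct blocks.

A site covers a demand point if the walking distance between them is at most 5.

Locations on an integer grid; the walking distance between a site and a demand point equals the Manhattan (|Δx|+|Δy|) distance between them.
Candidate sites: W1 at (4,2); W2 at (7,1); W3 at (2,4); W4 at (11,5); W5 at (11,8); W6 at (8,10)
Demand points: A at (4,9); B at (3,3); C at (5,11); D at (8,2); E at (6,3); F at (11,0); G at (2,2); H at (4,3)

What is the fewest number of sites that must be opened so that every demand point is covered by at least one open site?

Coverage sets (demand points within 5 of each site):
  W1: {B, D, E, G, H}
  W2: {D, E, F, H}
  W3: {B, E, G, H}
  W4: {F}
  W5: {}
  W6: {A, C}
No 2 sites suffice: every size-2 union leaves at least one demand point uncovered.
But {W1, W2, W6} covers everything, so the minimum is 3.

3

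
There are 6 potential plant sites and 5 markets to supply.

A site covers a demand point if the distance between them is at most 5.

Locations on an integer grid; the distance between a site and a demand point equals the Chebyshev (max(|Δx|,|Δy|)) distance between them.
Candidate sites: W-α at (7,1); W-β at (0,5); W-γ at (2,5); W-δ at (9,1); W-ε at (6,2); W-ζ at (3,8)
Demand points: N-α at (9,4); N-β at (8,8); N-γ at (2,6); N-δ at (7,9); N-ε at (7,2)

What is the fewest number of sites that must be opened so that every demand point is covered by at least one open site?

Coverage sets (demand points within 5 of each site):
  W-α: {N-α, N-γ, N-ε}
  W-β: {N-γ}
  W-γ: {N-γ, N-δ, N-ε}
  W-δ: {N-α, N-ε}
  W-ε: {N-α, N-γ, N-ε}
  W-ζ: {N-β, N-γ, N-δ}
No single site covers all 5 demand points.
But {W-α, W-ζ} covers everything, so the minimum is 2.

2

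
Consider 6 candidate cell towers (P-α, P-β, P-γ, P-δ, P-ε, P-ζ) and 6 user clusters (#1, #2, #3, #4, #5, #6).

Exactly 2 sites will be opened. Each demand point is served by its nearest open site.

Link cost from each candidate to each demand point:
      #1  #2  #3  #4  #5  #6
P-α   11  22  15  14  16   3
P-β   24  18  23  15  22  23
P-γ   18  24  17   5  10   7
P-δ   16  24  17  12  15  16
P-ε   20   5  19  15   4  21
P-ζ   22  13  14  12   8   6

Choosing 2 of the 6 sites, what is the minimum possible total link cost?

52

Open {P-α, P-ε}.
  #1→P-α 11, #2→P-ε 5, #3→P-α 15, #4→P-α 14, #5→P-ε 4, #6→P-α 3  ⇒ total 52.
Compare {P-γ, P-ε}: total 56.
Compare {P-α, P-ζ}: total 61.
No size-2 selection does better; minimum is 52.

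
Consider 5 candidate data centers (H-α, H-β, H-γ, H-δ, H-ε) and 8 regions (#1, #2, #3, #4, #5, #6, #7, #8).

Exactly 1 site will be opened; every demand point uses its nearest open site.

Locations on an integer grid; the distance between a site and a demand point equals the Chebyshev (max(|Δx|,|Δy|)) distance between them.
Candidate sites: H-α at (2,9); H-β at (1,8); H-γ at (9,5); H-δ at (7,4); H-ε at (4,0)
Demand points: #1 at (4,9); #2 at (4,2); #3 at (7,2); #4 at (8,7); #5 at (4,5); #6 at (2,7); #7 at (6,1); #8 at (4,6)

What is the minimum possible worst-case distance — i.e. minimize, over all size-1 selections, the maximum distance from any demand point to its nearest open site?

Open {H-δ}.
  Farthest demand point is #1 at distance 5 (to H-δ); all others are ≤ 5.
With {H-β} the worst case is 7.
With {H-γ} the worst case is 7.
No size-1 selection achieves below 5.

5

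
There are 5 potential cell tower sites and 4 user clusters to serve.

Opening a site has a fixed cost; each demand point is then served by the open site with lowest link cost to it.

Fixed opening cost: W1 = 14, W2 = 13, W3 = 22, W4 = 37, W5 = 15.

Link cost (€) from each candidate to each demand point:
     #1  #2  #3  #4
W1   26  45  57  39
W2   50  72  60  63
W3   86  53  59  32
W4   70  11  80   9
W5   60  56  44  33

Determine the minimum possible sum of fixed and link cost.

154

Open {W1, W4}: assign each demand point to its cheapest open site.
  #1→W1 26, #2→W4 11, #3→W1 57, #4→W4 9
  link cost 103, fixed 51 → total 154.
Compare {W1, W4, W5}: link cost 90 + fixed 66 = 156.
Compare {W1, W2, W4}: link cost 103 + fixed 64 = 167.
Compare {W1, W2, W4, W5}: link cost 90 + fixed 79 = 169.
All other subsets cost ≥ 156. Minimum total cost: 154.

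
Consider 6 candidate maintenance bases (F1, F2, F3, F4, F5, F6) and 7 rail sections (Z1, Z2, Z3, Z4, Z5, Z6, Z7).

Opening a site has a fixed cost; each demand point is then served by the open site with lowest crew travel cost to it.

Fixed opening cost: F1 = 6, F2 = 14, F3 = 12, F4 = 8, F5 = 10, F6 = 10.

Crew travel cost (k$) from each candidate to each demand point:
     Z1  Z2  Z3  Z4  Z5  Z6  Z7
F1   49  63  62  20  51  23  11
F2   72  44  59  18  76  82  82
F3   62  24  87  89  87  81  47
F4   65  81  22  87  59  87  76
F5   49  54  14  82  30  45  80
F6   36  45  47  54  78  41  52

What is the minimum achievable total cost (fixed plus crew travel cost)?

196

Open {F1, F3, F5, F6}: assign each demand point to its cheapest open site.
  Z1→F6 36, Z2→F3 24, Z3→F5 14, Z4→F1 20, Z5→F5 30, Z6→F1 23, Z7→F1 11
  crew travel cost 158, fixed 38 → total 196.
Compare {F1, F3, F5}: crew travel cost 171 + fixed 28 = 199.
Compare {F1, F3, F4, F5, F6}: crew travel cost 158 + fixed 46 = 204.
Compare {F1, F5, F6}: crew travel cost 179 + fixed 26 = 205.
All other subsets cost ≥ 199. Minimum total cost: 196.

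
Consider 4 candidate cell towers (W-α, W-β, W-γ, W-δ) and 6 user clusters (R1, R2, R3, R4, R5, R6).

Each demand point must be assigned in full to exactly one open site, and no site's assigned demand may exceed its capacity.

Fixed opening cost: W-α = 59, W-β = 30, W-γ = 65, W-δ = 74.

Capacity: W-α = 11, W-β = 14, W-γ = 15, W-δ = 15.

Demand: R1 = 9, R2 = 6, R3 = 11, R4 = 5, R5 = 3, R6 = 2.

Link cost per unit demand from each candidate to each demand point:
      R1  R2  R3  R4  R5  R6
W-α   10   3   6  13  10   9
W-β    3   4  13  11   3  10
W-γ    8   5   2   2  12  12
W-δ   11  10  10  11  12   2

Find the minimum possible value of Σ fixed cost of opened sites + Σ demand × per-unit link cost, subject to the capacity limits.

Open {W-α, W-β, W-γ}; cheapest assignment that respects the capacities:
  W-α (cap 11, load 11): R2, R4 — cost 6×3 + 5×13 = 83
  W-β (cap 14, load 14): R1, R5, R6 — cost 9×3 + 3×3 + 2×10 = 56
  W-γ (cap 15, load 11): R3 — cost 11×2 = 22
  Shipping 161, fixed 154 → total 315.
  Any other capacity-feasible assignment to {W-α, W-β, W-γ} ships for at least 161.
Compare {W-β, W-γ, W-δ}: its best feasible assignment gives total 346.
Compare {W-α, W-β, W-γ, W-δ}: its best feasible assignment gives total 363.
Every other set of open sites that can feasibly serve all demand totals ≥ 346 even under its best assignment. Minimum: 315.

315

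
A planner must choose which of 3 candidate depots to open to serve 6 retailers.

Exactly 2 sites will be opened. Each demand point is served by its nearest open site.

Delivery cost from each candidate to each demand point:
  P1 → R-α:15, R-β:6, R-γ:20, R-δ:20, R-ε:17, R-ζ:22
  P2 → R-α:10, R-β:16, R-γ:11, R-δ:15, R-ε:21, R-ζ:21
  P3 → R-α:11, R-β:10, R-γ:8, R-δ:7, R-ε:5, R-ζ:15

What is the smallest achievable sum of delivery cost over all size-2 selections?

52

Open {P1, P3}.
  R-α→P3 11, R-β→P1 6, R-γ→P3 8, R-δ→P3 7, R-ε→P3 5, R-ζ→P3 15  ⇒ total 52.
Compare {P2, P3}: total 55.
Compare {P1, P2}: total 80.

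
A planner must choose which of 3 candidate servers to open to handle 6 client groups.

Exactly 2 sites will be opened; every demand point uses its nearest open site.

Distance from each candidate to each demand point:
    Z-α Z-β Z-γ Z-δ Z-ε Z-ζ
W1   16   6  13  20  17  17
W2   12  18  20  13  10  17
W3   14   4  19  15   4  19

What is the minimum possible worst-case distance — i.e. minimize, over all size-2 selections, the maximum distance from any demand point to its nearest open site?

Open {W1, W2}.
  Farthest demand point is Z-ζ at distance 17 (to W1); all others are ≤ 17.
With {W1, W3} the worst case is 17.
With {W2, W3} the worst case is 19.
No size-2 selection achieves below 17.

17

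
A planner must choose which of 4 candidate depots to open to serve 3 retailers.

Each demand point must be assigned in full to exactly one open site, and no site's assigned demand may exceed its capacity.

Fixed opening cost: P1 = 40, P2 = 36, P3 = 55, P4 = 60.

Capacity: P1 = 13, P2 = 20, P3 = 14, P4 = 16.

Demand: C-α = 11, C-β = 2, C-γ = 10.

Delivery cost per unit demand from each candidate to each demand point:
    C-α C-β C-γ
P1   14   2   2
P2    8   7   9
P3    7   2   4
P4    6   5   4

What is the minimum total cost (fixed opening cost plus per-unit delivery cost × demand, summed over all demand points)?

Open {P1, P2}; cheapest assignment that respects the capacities:
  P1 (cap 13, load 12): C-β, C-γ — cost 2×2 + 10×2 = 24
  P2 (cap 20, load 11): C-α — cost 11×8 = 88
  Shipping 112, fixed 76 → total 188.
  Any other capacity-feasible assignment to {P1, P2} ships for at least 112.
Compare {P1, P4}: its best feasible assignment gives total 190.
Compare {P1, P3}: its best feasible assignment gives total 196.
Every other set of open sites that can feasibly serve all demand totals ≥ 190 even under its best assignment. Minimum: 188.

188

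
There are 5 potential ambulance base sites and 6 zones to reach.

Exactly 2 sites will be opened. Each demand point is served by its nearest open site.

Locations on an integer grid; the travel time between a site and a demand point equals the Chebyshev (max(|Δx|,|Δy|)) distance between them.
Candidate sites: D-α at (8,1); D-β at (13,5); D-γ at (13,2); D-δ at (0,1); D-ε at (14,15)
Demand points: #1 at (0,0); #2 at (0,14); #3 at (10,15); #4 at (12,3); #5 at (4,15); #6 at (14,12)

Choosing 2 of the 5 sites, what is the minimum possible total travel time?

Open {D-α, D-ε}.
  #1→D-α 8, #2→D-α 13, #3→D-ε 4, #4→D-α 4, #5→D-ε 10, #6→D-ε 3  ⇒ total 42.
Compare {D-β, D-δ}: total 43.
Compare {D-δ, D-ε}: total 43.
No size-2 selection does better; minimum is 42.

42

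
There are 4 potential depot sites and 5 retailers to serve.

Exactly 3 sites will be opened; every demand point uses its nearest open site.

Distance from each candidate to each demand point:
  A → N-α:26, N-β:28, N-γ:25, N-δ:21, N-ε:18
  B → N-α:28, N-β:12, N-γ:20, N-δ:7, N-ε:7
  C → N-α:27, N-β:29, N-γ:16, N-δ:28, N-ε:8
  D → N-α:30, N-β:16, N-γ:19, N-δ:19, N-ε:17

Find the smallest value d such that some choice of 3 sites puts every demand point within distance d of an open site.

26

Open {A, B, C}.
  Farthest demand point is N-α at distance 26 (to A); all others are ≤ 26.
With {A, B, D} the worst case is 26.
With {A, C, D} the worst case is 26.
No size-3 selection achieves below 26.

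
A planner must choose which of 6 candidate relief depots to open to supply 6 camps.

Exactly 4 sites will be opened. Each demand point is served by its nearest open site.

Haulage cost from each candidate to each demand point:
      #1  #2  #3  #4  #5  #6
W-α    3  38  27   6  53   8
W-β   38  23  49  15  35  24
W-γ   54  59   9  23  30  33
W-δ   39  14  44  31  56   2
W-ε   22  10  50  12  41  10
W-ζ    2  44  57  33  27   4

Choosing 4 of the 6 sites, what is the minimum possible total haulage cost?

Open {W-α, W-γ, W-ε, W-ζ}.
  #1→W-ζ 2, #2→W-ε 10, #3→W-γ 9, #4→W-α 6, #5→W-ζ 27, #6→W-ζ 4  ⇒ total 58.
Compare {W-α, W-γ, W-δ, W-ε}: total 60.
Compare {W-α, W-γ, W-δ, W-ζ}: total 60.
No size-4 selection does better; minimum is 58.

58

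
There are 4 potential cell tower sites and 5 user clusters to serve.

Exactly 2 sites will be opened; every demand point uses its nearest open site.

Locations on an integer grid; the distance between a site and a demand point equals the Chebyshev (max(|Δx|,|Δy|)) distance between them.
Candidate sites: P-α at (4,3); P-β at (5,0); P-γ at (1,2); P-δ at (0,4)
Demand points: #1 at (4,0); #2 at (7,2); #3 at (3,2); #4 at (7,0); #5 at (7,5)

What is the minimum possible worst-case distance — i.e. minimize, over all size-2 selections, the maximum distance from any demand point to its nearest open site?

3

Open {P-α, P-β}.
  Farthest demand point is #5 at distance 3 (to P-α); all others are ≤ 3.
With {P-α, P-γ} the worst case is 3.
With {P-α, P-δ} the worst case is 3.
No size-2 selection achieves below 3.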